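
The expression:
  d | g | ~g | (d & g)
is always true.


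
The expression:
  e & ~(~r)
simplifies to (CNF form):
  e & r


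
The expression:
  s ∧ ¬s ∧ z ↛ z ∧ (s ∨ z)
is never true.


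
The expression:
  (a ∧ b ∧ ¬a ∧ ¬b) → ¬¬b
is always true.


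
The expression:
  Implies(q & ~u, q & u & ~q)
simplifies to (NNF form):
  u | ~q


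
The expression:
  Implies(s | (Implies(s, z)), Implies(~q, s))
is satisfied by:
  {q: True, s: True}
  {q: True, s: False}
  {s: True, q: False}


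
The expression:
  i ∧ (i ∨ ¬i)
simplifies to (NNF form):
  i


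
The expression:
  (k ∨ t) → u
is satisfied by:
  {u: True, k: False, t: False}
  {t: True, u: True, k: False}
  {u: True, k: True, t: False}
  {t: True, u: True, k: True}
  {t: False, k: False, u: False}


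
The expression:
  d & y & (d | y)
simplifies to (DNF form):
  d & y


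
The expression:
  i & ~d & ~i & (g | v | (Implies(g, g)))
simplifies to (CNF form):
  False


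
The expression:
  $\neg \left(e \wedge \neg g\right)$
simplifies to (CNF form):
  $g \vee \neg e$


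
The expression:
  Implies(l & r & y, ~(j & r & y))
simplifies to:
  ~j | ~l | ~r | ~y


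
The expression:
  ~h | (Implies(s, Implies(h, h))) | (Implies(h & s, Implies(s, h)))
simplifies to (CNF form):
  True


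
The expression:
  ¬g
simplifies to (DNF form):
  ¬g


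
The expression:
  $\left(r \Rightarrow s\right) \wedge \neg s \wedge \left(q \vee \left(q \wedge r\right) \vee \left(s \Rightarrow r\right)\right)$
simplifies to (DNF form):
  $\neg r \wedge \neg s$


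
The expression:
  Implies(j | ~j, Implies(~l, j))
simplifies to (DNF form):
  j | l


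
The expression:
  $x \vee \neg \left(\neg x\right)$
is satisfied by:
  {x: True}


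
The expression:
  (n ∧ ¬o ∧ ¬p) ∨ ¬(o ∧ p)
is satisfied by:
  {p: False, o: False}
  {o: True, p: False}
  {p: True, o: False}


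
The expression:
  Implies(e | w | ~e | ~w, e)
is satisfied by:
  {e: True}


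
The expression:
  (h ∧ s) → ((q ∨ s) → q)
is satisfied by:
  {q: True, s: False, h: False}
  {s: False, h: False, q: False}
  {h: True, q: True, s: False}
  {h: True, s: False, q: False}
  {q: True, s: True, h: False}
  {s: True, q: False, h: False}
  {h: True, s: True, q: True}


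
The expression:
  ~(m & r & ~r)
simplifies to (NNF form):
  True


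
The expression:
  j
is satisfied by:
  {j: True}


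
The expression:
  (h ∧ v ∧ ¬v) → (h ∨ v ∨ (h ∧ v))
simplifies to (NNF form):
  True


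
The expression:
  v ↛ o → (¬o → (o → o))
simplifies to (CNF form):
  True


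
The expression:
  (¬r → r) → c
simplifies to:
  c ∨ ¬r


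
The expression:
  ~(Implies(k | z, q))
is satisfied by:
  {k: True, z: True, q: False}
  {k: True, q: False, z: False}
  {z: True, q: False, k: False}


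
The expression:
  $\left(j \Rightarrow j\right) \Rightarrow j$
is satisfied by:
  {j: True}


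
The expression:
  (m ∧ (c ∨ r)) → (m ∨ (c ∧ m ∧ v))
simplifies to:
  True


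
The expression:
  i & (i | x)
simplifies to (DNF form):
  i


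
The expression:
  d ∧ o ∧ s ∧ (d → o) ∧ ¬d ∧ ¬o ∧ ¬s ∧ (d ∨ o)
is never true.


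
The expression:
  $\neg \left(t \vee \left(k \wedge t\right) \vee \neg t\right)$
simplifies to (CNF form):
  $\text{False}$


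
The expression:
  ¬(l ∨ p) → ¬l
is always true.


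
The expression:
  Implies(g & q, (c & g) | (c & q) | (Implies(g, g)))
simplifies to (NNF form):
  True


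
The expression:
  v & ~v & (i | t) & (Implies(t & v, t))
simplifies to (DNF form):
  False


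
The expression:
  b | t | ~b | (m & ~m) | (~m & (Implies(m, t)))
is always true.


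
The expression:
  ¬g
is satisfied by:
  {g: False}


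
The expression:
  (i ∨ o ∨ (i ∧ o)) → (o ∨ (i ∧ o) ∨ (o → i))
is always true.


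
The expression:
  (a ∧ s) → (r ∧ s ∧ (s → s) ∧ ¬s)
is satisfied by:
  {s: False, a: False}
  {a: True, s: False}
  {s: True, a: False}


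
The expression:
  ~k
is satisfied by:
  {k: False}


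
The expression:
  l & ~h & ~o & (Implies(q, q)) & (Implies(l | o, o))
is never true.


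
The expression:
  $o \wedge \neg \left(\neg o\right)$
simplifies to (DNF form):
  $o$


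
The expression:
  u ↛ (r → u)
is never true.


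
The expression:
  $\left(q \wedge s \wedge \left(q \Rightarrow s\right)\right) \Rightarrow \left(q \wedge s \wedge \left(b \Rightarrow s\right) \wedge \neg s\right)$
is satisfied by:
  {s: False, q: False}
  {q: True, s: False}
  {s: True, q: False}


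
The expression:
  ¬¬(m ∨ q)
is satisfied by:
  {q: True, m: True}
  {q: True, m: False}
  {m: True, q: False}


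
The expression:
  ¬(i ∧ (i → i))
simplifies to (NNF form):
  ¬i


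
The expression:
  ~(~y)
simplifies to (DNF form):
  y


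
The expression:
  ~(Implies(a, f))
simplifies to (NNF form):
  a & ~f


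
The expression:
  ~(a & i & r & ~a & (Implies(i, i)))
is always true.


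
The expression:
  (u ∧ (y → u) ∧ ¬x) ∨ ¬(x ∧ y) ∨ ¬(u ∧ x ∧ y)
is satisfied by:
  {u: False, y: False, x: False}
  {x: True, u: False, y: False}
  {y: True, u: False, x: False}
  {x: True, y: True, u: False}
  {u: True, x: False, y: False}
  {x: True, u: True, y: False}
  {y: True, u: True, x: False}


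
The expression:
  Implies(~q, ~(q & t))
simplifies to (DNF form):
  True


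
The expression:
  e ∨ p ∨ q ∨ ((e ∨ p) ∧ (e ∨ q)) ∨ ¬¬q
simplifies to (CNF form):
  e ∨ p ∨ q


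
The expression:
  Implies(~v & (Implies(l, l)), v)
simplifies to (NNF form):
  v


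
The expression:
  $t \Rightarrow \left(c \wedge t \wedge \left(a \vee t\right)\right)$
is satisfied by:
  {c: True, t: False}
  {t: False, c: False}
  {t: True, c: True}


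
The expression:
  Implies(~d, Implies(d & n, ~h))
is always true.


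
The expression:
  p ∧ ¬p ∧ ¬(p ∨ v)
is never true.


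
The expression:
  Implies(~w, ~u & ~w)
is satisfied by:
  {w: True, u: False}
  {u: False, w: False}
  {u: True, w: True}


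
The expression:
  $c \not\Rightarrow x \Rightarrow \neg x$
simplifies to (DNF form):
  $\text{True}$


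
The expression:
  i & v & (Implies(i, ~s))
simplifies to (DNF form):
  i & v & ~s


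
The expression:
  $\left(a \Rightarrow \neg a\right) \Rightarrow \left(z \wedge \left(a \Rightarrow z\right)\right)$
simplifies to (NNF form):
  $a \vee z$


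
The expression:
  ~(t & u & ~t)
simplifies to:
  True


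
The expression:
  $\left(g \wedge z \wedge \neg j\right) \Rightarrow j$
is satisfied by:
  {j: True, z: False, g: False}
  {j: False, z: False, g: False}
  {g: True, j: True, z: False}
  {g: True, j: False, z: False}
  {z: True, j: True, g: False}
  {z: True, j: False, g: False}
  {z: True, g: True, j: True}


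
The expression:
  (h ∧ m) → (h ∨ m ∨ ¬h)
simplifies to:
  True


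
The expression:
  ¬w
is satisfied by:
  {w: False}


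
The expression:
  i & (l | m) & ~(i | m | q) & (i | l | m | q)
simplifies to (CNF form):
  False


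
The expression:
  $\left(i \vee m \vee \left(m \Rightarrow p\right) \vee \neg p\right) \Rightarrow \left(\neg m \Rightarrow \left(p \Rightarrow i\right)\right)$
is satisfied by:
  {i: True, m: True, p: False}
  {i: True, p: False, m: False}
  {m: True, p: False, i: False}
  {m: False, p: False, i: False}
  {i: True, m: True, p: True}
  {i: True, p: True, m: False}
  {m: True, p: True, i: False}


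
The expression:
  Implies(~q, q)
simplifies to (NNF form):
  q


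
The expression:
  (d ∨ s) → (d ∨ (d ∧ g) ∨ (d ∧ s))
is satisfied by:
  {d: True, s: False}
  {s: False, d: False}
  {s: True, d: True}


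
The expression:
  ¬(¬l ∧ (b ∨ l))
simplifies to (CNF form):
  l ∨ ¬b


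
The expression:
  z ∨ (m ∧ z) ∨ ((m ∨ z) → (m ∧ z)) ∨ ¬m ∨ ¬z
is always true.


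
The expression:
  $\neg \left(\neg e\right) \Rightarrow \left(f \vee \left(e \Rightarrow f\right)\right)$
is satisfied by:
  {f: True, e: False}
  {e: False, f: False}
  {e: True, f: True}


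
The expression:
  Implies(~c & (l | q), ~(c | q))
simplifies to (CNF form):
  c | ~q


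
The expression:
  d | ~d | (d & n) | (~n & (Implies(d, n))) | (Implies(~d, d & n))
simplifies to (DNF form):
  True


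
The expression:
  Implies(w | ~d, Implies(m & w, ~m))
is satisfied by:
  {w: False, m: False}
  {m: True, w: False}
  {w: True, m: False}


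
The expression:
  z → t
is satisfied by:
  {t: True, z: False}
  {z: False, t: False}
  {z: True, t: True}


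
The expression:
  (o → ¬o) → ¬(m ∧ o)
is always true.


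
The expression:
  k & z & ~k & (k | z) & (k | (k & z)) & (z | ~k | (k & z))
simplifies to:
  False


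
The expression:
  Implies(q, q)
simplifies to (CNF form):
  True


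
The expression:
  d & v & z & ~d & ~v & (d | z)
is never true.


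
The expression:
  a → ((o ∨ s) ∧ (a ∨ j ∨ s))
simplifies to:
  o ∨ s ∨ ¬a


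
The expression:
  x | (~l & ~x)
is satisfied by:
  {x: True, l: False}
  {l: False, x: False}
  {l: True, x: True}


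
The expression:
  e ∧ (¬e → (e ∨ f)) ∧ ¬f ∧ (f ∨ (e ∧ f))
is never true.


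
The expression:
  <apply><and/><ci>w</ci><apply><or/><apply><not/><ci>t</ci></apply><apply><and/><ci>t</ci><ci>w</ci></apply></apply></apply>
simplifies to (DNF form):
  <ci>w</ci>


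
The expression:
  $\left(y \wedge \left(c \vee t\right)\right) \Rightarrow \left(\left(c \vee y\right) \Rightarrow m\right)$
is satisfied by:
  {m: True, c: False, y: False, t: False}
  {t: True, m: True, c: False, y: False}
  {m: True, c: True, t: False, y: False}
  {t: True, m: True, c: True, y: False}
  {t: False, c: False, m: False, y: False}
  {t: True, c: False, m: False, y: False}
  {c: True, t: False, m: False, y: False}
  {t: True, c: True, m: False, y: False}
  {y: True, m: True, t: False, c: False}
  {y: True, t: True, m: True, c: False}
  {y: True, m: True, c: True, t: False}
  {y: True, t: True, m: True, c: True}
  {y: True, t: False, c: False, m: False}


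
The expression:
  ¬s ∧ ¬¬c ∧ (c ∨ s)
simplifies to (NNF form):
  c ∧ ¬s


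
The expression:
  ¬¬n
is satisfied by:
  {n: True}


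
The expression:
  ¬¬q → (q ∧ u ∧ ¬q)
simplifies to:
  ¬q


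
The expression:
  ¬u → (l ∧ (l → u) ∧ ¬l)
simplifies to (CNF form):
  u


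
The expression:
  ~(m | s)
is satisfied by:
  {s: False, m: False}


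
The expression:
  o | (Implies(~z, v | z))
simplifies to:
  o | v | z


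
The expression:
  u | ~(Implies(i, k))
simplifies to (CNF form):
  (i | u) & (u | ~k)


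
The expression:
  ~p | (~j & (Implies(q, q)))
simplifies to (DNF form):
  ~j | ~p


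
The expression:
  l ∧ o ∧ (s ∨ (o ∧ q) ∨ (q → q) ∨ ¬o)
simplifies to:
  l ∧ o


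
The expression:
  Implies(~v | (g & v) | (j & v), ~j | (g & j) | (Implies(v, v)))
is always true.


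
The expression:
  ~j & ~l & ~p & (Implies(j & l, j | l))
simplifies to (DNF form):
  ~j & ~l & ~p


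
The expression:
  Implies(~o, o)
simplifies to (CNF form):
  o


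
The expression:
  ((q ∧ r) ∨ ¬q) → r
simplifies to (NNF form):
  q ∨ r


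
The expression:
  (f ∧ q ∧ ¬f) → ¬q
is always true.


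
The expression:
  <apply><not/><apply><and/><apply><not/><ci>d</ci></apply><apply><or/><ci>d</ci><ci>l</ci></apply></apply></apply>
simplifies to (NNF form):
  <apply><or/><ci>d</ci><apply><not/><ci>l</ci></apply></apply>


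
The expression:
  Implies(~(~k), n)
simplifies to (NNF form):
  n | ~k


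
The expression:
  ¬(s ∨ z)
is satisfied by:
  {z: False, s: False}


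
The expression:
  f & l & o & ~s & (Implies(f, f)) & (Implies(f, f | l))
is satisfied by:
  {f: True, o: True, l: True, s: False}


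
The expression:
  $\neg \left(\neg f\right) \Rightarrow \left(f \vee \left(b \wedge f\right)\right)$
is always true.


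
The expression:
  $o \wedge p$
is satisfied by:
  {p: True, o: True}


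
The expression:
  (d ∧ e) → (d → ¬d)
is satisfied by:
  {e: False, d: False}
  {d: True, e: False}
  {e: True, d: False}


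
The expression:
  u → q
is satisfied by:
  {q: True, u: False}
  {u: False, q: False}
  {u: True, q: True}


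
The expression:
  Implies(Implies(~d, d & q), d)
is always true.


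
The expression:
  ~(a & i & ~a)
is always true.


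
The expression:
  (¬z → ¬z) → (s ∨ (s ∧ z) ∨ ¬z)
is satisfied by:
  {s: True, z: False}
  {z: False, s: False}
  {z: True, s: True}


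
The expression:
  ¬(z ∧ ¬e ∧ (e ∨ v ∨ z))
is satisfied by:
  {e: True, z: False}
  {z: False, e: False}
  {z: True, e: True}


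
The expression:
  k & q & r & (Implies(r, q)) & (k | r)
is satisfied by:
  {r: True, q: True, k: True}


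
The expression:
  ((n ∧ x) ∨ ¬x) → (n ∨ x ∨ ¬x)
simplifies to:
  True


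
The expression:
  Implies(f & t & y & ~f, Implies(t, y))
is always true.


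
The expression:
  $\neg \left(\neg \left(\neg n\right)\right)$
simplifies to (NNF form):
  $\neg n$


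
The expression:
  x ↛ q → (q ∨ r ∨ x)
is always true.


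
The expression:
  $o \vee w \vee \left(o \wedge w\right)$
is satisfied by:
  {o: True, w: True}
  {o: True, w: False}
  {w: True, o: False}


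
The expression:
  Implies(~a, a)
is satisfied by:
  {a: True}


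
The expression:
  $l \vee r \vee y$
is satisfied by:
  {r: True, y: True, l: True}
  {r: True, y: True, l: False}
  {r: True, l: True, y: False}
  {r: True, l: False, y: False}
  {y: True, l: True, r: False}
  {y: True, l: False, r: False}
  {l: True, y: False, r: False}


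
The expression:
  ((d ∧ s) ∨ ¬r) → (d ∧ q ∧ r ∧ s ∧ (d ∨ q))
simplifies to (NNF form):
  r ∧ (q ∨ ¬d ∨ ¬s)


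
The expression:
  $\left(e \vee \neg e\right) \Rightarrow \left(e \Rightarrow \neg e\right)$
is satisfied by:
  {e: False}


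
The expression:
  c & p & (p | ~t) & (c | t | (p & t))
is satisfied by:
  {c: True, p: True}


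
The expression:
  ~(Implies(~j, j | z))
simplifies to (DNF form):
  ~j & ~z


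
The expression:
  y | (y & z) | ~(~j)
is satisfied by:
  {y: True, j: True}
  {y: True, j: False}
  {j: True, y: False}


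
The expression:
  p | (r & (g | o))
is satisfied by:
  {o: True, g: True, p: True, r: True}
  {o: True, p: True, r: True, g: False}
  {g: True, p: True, r: True, o: False}
  {p: True, r: True, g: False, o: False}
  {g: True, p: True, o: True, r: False}
  {p: True, o: True, g: False, r: False}
  {p: True, g: True, o: False, r: False}
  {p: True, o: False, r: False, g: False}
  {g: True, o: True, r: True, p: False}
  {o: True, r: True, g: False, p: False}
  {g: True, r: True, o: False, p: False}


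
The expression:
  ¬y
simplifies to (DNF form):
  ¬y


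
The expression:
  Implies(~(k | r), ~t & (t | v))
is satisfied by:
  {r: True, k: True, v: True, t: False}
  {r: True, k: True, v: False, t: False}
  {r: True, k: True, t: True, v: True}
  {r: True, k: True, t: True, v: False}
  {r: True, v: True, t: False, k: False}
  {r: True, v: False, t: False, k: False}
  {r: True, t: True, v: True, k: False}
  {r: True, t: True, v: False, k: False}
  {k: True, v: True, t: False, r: False}
  {k: True, v: False, t: False, r: False}
  {k: True, t: True, v: True, r: False}
  {k: True, t: True, v: False, r: False}
  {v: True, k: False, t: False, r: False}


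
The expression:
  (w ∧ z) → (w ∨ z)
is always true.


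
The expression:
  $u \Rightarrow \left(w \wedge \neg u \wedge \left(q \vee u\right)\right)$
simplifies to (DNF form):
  $\neg u$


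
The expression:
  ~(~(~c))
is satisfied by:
  {c: False}


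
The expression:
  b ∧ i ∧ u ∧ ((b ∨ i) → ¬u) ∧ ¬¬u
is never true.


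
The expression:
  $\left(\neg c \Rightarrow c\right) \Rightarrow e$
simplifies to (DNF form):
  $e \vee \neg c$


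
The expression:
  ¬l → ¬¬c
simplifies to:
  c ∨ l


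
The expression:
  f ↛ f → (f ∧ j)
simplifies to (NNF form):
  True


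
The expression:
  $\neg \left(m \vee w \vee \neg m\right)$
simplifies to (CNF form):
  $\text{False}$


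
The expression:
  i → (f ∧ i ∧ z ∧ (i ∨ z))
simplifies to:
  (f ∧ z) ∨ ¬i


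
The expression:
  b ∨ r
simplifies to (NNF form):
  b ∨ r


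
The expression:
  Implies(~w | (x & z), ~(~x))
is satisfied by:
  {x: True, w: True}
  {x: True, w: False}
  {w: True, x: False}


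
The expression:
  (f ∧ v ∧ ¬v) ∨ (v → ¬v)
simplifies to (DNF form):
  ¬v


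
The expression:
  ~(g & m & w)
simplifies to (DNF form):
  ~g | ~m | ~w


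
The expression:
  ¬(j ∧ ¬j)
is always true.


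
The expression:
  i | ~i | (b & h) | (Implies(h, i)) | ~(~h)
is always true.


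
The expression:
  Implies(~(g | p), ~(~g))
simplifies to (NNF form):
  g | p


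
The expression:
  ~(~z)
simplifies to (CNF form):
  z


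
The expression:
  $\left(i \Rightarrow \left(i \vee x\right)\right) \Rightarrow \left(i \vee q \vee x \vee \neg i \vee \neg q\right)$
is always true.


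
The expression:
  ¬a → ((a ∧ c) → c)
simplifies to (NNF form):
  True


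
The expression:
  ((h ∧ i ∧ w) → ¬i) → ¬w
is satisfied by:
  {i: True, h: True, w: False}
  {i: True, h: False, w: False}
  {h: True, i: False, w: False}
  {i: False, h: False, w: False}
  {i: True, w: True, h: True}


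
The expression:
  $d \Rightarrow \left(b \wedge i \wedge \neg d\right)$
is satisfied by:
  {d: False}


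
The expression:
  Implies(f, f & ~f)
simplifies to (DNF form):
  ~f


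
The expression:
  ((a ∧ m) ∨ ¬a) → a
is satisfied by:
  {a: True}


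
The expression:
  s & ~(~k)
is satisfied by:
  {s: True, k: True}


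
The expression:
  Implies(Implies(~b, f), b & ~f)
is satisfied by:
  {f: False}


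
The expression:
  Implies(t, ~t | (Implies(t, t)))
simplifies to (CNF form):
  True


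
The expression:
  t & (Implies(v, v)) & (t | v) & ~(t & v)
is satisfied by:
  {t: True, v: False}


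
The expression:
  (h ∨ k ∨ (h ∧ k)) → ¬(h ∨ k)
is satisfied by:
  {h: False, k: False}


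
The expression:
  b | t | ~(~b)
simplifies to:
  b | t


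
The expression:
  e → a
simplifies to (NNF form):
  a ∨ ¬e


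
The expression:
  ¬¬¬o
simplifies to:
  ¬o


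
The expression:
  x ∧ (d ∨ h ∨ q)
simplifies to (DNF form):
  (d ∧ x) ∨ (h ∧ x) ∨ (q ∧ x)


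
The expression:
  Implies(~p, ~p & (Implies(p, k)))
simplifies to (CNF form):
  True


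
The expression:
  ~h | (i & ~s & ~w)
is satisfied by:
  {i: True, w: False, h: False, s: False}
  {i: False, w: False, h: False, s: False}
  {s: True, i: True, w: False, h: False}
  {s: True, i: False, w: False, h: False}
  {w: True, i: True, s: False, h: False}
  {w: True, i: False, s: False, h: False}
  {w: True, s: True, i: True, h: False}
  {w: True, s: True, i: False, h: False}
  {h: True, i: True, w: False, s: False}


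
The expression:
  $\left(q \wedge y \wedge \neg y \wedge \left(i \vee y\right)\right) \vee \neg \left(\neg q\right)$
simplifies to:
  $q$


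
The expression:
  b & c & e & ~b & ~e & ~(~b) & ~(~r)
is never true.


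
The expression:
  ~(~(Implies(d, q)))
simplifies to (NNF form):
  q | ~d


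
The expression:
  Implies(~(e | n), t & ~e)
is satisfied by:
  {n: True, t: True, e: True}
  {n: True, t: True, e: False}
  {n: True, e: True, t: False}
  {n: True, e: False, t: False}
  {t: True, e: True, n: False}
  {t: True, e: False, n: False}
  {e: True, t: False, n: False}


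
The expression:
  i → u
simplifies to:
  u ∨ ¬i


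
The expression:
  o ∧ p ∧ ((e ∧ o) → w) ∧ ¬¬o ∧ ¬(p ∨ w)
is never true.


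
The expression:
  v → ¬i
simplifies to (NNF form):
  ¬i ∨ ¬v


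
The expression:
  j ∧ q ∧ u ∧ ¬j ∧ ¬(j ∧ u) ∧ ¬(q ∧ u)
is never true.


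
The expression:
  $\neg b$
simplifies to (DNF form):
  $\neg b$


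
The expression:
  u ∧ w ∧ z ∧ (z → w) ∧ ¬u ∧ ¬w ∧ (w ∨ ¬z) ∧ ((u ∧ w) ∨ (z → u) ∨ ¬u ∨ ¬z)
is never true.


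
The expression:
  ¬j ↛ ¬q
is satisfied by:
  {q: True, j: False}


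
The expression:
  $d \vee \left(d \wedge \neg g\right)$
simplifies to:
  $d$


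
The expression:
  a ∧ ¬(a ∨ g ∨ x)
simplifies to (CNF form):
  False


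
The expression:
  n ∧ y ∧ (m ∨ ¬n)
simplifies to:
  m ∧ n ∧ y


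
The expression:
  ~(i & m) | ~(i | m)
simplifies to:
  ~i | ~m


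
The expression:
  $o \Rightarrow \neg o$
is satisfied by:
  {o: False}


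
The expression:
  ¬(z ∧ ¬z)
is always true.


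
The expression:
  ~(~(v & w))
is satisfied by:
  {w: True, v: True}


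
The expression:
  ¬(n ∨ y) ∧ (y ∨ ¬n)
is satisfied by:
  {n: False, y: False}


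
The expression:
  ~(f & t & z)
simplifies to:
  ~f | ~t | ~z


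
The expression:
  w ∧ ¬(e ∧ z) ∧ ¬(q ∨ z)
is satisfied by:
  {w: True, q: False, z: False}


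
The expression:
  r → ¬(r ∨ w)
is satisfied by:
  {r: False}


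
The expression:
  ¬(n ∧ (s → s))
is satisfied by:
  {n: False}


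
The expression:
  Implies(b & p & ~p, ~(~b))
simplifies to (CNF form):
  True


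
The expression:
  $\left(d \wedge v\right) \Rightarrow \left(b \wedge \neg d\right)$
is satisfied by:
  {v: False, d: False}
  {d: True, v: False}
  {v: True, d: False}


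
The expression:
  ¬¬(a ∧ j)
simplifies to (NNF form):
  a ∧ j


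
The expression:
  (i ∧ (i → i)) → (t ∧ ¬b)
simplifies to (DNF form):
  (t ∧ ¬b) ∨ ¬i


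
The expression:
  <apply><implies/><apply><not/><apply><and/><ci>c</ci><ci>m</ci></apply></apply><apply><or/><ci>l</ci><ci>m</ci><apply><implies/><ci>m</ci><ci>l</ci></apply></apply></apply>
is always true.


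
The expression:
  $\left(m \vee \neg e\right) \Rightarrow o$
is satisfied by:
  {o: True, e: True, m: False}
  {o: True, m: False, e: False}
  {o: True, e: True, m: True}
  {o: True, m: True, e: False}
  {e: True, m: False, o: False}


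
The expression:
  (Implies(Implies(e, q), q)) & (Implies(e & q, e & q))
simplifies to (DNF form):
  e | q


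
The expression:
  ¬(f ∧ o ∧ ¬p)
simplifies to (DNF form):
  p ∨ ¬f ∨ ¬o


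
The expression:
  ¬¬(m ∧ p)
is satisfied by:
  {m: True, p: True}


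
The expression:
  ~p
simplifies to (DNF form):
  ~p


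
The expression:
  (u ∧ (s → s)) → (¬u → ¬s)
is always true.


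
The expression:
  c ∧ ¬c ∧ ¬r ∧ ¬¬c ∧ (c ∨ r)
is never true.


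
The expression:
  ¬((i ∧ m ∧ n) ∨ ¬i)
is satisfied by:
  {i: True, m: False, n: False}
  {i: True, n: True, m: False}
  {i: True, m: True, n: False}


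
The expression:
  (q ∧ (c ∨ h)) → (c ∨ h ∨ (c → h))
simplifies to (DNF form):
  True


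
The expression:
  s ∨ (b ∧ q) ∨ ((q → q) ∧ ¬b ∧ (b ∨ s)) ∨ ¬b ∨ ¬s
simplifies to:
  True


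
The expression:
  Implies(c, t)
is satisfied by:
  {t: True, c: False}
  {c: False, t: False}
  {c: True, t: True}


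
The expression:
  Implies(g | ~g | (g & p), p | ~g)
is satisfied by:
  {p: True, g: False}
  {g: False, p: False}
  {g: True, p: True}


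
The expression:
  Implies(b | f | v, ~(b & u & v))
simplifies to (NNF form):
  ~b | ~u | ~v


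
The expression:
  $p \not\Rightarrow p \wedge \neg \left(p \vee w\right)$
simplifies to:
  $\text{False}$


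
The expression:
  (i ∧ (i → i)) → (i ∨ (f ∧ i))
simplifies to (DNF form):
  True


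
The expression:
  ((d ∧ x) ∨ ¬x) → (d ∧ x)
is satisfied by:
  {x: True}


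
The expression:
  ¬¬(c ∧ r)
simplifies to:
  c ∧ r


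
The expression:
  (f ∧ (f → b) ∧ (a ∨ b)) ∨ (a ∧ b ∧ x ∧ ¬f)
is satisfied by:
  {b: True, x: True, f: True, a: True}
  {b: True, x: True, f: True, a: False}
  {b: True, f: True, a: True, x: False}
  {b: True, f: True, a: False, x: False}
  {b: True, x: True, a: True, f: False}


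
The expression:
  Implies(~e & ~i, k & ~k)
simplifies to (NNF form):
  e | i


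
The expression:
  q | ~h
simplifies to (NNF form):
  q | ~h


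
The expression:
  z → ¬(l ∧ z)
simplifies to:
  ¬l ∨ ¬z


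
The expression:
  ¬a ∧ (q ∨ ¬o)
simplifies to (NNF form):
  ¬a ∧ (q ∨ ¬o)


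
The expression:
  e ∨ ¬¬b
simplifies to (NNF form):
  b ∨ e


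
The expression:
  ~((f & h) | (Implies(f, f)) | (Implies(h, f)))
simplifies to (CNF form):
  False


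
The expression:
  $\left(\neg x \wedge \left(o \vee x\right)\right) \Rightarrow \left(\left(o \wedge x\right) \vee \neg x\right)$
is always true.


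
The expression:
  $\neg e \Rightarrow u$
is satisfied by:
  {e: True, u: True}
  {e: True, u: False}
  {u: True, e: False}


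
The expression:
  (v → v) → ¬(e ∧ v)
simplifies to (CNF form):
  ¬e ∨ ¬v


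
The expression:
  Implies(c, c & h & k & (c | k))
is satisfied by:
  {h: True, k: True, c: False}
  {h: True, k: False, c: False}
  {k: True, h: False, c: False}
  {h: False, k: False, c: False}
  {h: True, c: True, k: True}


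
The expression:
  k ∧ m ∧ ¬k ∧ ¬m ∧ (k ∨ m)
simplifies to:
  False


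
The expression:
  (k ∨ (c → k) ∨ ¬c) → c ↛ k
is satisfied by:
  {c: True, k: False}


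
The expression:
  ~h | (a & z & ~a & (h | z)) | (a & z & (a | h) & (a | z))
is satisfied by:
  {a: True, z: True, h: False}
  {a: True, z: False, h: False}
  {z: True, a: False, h: False}
  {a: False, z: False, h: False}
  {a: True, h: True, z: True}


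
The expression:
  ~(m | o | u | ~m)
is never true.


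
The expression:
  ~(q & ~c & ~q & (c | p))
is always true.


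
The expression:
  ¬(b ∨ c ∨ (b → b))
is never true.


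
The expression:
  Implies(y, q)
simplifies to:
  q | ~y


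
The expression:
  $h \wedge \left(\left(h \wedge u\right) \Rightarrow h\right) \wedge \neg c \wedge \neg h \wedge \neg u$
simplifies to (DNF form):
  $\text{False}$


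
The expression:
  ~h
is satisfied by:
  {h: False}


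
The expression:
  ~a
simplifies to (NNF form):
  ~a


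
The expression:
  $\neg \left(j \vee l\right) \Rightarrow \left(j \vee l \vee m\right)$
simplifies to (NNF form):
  $j \vee l \vee m$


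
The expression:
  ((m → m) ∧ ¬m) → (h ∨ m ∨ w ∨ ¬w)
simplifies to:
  True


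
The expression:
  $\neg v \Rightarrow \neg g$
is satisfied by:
  {v: True, g: False}
  {g: False, v: False}
  {g: True, v: True}


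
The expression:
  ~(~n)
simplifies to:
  n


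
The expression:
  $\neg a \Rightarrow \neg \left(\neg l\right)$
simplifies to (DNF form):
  $a \vee l$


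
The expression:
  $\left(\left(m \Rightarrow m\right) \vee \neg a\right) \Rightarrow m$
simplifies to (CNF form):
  $m$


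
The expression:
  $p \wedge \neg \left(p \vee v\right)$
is never true.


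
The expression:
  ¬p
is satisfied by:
  {p: False}


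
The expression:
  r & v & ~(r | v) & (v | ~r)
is never true.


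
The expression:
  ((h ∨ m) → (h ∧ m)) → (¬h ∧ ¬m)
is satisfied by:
  {h: False, m: False}
  {m: True, h: False}
  {h: True, m: False}


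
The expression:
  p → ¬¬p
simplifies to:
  True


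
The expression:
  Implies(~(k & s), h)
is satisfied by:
  {h: True, s: True, k: True}
  {h: True, s: True, k: False}
  {h: True, k: True, s: False}
  {h: True, k: False, s: False}
  {s: True, k: True, h: False}


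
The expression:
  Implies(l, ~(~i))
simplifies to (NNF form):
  i | ~l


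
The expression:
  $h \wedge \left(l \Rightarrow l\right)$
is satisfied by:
  {h: True}


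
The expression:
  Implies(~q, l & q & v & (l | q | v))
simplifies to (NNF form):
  q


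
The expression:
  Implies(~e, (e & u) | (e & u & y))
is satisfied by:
  {e: True}


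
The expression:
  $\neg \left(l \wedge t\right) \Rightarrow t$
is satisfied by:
  {t: True}


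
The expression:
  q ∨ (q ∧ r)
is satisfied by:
  {q: True}


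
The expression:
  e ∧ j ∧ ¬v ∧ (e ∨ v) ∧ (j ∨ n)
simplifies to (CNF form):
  e ∧ j ∧ ¬v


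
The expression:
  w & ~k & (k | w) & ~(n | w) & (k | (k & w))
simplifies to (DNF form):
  False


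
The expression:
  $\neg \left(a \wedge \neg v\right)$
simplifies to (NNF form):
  $v \vee \neg a$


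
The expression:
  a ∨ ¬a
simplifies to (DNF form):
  True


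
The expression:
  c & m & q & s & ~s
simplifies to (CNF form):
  False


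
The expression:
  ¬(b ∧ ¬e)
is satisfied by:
  {e: True, b: False}
  {b: False, e: False}
  {b: True, e: True}


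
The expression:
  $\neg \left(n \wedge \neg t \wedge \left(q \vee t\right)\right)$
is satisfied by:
  {t: True, q: False, n: False}
  {q: False, n: False, t: False}
  {n: True, t: True, q: False}
  {n: True, q: False, t: False}
  {t: True, q: True, n: False}
  {q: True, t: False, n: False}
  {n: True, q: True, t: True}


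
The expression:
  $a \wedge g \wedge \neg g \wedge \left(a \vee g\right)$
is never true.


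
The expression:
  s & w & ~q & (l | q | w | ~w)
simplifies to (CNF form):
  s & w & ~q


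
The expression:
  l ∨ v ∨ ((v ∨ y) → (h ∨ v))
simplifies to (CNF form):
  h ∨ l ∨ v ∨ ¬y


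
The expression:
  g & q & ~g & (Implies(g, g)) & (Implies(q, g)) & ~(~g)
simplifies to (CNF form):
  False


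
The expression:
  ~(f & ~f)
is always true.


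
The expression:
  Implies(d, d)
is always true.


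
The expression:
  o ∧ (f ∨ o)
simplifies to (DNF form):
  o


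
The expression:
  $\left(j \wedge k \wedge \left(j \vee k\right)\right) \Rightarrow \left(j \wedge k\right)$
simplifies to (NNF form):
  $\text{True}$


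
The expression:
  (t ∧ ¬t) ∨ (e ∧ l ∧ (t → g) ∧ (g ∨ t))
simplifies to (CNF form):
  e ∧ g ∧ l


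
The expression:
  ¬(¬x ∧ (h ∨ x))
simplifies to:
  x ∨ ¬h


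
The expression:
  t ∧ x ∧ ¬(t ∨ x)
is never true.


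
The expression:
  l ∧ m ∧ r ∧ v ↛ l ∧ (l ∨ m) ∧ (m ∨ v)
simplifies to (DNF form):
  False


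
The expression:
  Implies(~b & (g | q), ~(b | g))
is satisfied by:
  {b: True, g: False}
  {g: False, b: False}
  {g: True, b: True}


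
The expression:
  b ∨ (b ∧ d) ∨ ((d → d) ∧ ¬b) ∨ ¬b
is always true.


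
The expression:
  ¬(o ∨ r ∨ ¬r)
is never true.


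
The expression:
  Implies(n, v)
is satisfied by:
  {v: True, n: False}
  {n: False, v: False}
  {n: True, v: True}


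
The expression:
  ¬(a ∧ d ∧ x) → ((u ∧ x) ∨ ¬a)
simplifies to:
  (d ∧ x) ∨ (u ∧ x) ∨ ¬a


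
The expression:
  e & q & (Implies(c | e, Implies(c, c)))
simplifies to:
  e & q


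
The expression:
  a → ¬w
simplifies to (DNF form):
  ¬a ∨ ¬w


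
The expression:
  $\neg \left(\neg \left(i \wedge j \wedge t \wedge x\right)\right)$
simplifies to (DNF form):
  $i \wedge j \wedge t \wedge x$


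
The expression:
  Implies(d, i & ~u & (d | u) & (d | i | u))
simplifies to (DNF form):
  ~d | (i & ~u)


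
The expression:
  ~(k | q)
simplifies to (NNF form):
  ~k & ~q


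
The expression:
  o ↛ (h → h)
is never true.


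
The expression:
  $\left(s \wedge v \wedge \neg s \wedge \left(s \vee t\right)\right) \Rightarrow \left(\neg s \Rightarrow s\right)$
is always true.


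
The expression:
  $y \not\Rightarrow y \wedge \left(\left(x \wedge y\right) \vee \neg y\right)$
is never true.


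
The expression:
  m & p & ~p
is never true.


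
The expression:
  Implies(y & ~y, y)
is always true.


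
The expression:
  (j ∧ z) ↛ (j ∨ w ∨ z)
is never true.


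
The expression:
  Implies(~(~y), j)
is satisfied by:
  {j: True, y: False}
  {y: False, j: False}
  {y: True, j: True}


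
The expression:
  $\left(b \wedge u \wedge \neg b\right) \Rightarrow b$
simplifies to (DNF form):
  $\text{True}$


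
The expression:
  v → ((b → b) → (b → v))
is always true.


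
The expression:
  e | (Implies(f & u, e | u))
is always true.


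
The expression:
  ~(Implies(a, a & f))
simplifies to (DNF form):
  a & ~f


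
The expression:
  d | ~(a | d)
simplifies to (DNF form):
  d | ~a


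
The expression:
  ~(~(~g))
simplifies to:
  ~g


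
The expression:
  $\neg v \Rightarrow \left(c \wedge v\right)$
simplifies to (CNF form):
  $v$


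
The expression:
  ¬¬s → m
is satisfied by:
  {m: True, s: False}
  {s: False, m: False}
  {s: True, m: True}


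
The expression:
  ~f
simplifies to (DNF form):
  ~f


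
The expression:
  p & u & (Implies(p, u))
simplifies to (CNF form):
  p & u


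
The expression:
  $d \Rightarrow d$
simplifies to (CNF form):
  $\text{True}$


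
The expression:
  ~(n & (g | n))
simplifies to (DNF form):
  ~n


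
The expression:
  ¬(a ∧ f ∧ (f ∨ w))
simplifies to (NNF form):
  ¬a ∨ ¬f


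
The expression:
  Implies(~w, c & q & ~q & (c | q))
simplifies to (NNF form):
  w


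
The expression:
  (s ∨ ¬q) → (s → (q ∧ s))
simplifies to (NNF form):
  q ∨ ¬s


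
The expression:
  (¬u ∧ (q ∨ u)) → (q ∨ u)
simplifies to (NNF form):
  True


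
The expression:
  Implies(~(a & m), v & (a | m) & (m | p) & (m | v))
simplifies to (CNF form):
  (a | m) & (a | v) & (m | p) & (m | v)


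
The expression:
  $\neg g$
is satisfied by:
  {g: False}


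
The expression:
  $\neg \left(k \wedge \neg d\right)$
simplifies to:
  $d \vee \neg k$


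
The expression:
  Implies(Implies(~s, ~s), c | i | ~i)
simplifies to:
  True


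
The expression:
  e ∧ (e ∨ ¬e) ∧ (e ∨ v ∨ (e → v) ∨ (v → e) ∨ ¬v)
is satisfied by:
  {e: True}


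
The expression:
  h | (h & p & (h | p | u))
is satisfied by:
  {h: True}


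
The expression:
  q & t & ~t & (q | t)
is never true.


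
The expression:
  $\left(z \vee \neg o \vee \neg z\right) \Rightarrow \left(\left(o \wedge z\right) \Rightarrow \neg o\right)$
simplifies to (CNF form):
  $\neg o \vee \neg z$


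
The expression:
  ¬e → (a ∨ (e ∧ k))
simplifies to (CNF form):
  a ∨ e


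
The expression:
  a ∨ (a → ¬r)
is always true.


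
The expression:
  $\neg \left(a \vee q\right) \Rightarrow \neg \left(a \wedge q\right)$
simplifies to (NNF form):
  $\text{True}$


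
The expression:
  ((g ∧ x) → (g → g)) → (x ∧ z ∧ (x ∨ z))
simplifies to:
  x ∧ z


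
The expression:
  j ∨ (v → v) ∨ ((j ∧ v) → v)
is always true.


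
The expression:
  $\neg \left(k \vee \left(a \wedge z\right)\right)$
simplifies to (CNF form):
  $\neg k \wedge \left(\neg a \vee \neg z\right)$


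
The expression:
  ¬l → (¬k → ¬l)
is always true.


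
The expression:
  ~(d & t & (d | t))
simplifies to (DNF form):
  ~d | ~t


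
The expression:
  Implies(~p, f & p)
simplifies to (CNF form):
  p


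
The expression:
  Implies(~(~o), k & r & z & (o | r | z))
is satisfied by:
  {r: True, z: True, k: True, o: False}
  {r: True, z: True, k: False, o: False}
  {r: True, k: True, z: False, o: False}
  {r: True, k: False, z: False, o: False}
  {z: True, k: True, r: False, o: False}
  {z: True, r: False, k: False, o: False}
  {z: False, k: True, r: False, o: False}
  {z: False, r: False, k: False, o: False}
  {r: True, o: True, z: True, k: True}


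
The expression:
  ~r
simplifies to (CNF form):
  ~r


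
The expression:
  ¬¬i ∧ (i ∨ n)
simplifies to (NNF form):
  i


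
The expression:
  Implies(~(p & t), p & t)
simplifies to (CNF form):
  p & t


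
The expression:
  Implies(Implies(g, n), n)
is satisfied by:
  {n: True, g: True}
  {n: True, g: False}
  {g: True, n: False}


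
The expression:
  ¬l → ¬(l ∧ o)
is always true.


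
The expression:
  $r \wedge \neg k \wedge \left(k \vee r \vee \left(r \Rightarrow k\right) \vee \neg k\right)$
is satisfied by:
  {r: True, k: False}


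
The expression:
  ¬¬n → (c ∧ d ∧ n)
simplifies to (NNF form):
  (c ∧ d) ∨ ¬n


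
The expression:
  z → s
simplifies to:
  s ∨ ¬z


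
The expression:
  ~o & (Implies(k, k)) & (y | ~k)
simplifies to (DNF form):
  (y & ~o) | (~k & ~o)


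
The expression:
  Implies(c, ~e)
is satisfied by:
  {c: False, e: False}
  {e: True, c: False}
  {c: True, e: False}


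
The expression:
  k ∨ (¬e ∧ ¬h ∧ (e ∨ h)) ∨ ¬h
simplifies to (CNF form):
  k ∨ ¬h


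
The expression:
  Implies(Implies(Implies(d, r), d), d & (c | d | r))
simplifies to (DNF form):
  True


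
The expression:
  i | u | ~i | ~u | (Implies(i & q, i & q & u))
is always true.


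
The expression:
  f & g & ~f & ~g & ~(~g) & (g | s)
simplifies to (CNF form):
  False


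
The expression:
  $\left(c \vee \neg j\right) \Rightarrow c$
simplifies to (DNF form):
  $c \vee j$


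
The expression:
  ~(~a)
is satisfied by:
  {a: True}


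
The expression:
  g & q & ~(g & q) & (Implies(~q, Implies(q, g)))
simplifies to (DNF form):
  False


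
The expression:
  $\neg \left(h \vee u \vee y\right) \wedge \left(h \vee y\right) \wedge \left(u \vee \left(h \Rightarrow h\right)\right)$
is never true.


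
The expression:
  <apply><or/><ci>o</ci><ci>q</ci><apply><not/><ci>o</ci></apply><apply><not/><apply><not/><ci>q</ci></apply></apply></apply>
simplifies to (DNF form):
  <true/>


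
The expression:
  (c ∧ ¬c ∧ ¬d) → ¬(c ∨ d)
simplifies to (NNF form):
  True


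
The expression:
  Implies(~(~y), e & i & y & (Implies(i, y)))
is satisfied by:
  {i: True, e: True, y: False}
  {i: True, e: False, y: False}
  {e: True, i: False, y: False}
  {i: False, e: False, y: False}
  {i: True, y: True, e: True}


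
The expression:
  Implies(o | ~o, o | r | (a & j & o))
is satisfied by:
  {r: True, o: True}
  {r: True, o: False}
  {o: True, r: False}


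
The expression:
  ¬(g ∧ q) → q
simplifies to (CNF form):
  q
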